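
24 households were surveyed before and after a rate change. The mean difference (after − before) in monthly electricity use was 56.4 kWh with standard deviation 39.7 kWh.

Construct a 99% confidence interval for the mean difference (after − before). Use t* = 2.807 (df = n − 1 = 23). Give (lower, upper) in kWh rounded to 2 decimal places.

(33.65, 79.15)

Paired design: SE = s_d/√n = 39.7/√24 = 8.1037.
t* = 2.807; margin of error = 2.807 × 8.1037 = 22.7471.
56.4 ± 22.7471 → (33.65, 79.15).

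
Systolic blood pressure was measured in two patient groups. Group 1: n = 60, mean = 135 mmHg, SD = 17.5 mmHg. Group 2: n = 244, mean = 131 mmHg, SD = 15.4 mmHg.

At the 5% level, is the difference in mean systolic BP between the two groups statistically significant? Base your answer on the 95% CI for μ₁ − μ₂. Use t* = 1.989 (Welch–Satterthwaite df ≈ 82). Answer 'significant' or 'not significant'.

Per-group SEs: s₁/√n₁ = 17.5/√60 = 2.2592, s₂/√n₂ = 15.4/√244 = 0.9859.
Unpooled SE of the difference: √(5.10398464 + 0.97199881) = 2.4650.
Margin of error = t* · SE = 1.989 × 2.4650 = 4.9029.
x̄₁ − x̄₂ = 135 − 131 = 4.0000.
CI: 4.0000 ± 4.9029 = (-0.9029, 8.9029).
The interval (-0.9029, 8.9029) contains 0, so the difference is not significant.

not significant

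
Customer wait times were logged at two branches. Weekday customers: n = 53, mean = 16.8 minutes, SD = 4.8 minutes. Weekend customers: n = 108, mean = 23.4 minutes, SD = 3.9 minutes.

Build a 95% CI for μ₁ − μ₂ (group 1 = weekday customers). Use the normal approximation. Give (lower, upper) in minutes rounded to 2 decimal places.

(-8.09, -5.11)

Per-group SEs: s₁/√n₁ = 4.8/√53 = 0.6593, s₂/√n₂ = 3.9/√108 = 0.3753.
Unpooled SE of the difference: √(0.43467649 + 0.14085009) = 0.7586.
Margin of error = z* · SE = 1.960 × 0.7586 = 1.4869.
x̄₁ − x̄₂ = 16.8 − 23.4 = -6.6000.
CI: -6.6000 ± 1.4869 = (-8.09, -5.11).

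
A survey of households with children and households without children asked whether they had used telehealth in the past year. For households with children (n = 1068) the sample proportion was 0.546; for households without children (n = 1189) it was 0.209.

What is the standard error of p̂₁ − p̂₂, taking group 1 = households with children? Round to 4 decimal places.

The two standard errors are √(0.5460×0.4540/1068) = 0.01523 and √(0.2090×0.7910/1189) = 0.01179.
Because the samples are independent, SE_diff = √(0.01523² + 0.01179²) = 0.01926.

0.0193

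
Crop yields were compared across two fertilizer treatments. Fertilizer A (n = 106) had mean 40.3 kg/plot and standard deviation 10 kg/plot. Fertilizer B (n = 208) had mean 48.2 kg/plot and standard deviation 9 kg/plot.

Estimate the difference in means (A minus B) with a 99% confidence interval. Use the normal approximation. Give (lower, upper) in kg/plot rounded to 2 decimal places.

Per-group SEs: s₁/√n₁ = 10/√106 = 0.9713, s₂/√n₂ = 9/√208 = 0.6240.
Unpooled SE of the difference: √(0.94342369 + 0.389376) = 1.1545.
Margin of error = z* · SE = 2.576 × 1.1545 = 2.9740.
x̄₁ − x̄₂ = 40.3 − 48.2 = -7.9000.
CI: -7.9000 ± 2.9740 = (-10.87, -4.93).

(-10.87, -4.93)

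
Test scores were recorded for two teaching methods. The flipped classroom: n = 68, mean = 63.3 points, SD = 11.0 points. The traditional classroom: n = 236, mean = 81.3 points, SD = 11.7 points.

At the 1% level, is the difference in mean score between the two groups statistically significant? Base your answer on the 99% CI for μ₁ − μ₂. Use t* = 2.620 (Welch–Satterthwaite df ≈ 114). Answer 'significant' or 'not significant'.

SE₁ = s₁/√n₁ = 11.0/√68 = 1.3339; SE₂ = 11.7/√236 = 0.7616.
Independent samples, unequal variances: SE_diff = √(SE₁² + SE₂²) = √(1.77928921 + 0.58003456) = 1.5360.
t* = 2.620, so margin of error = 2.620 × 1.5360 = 4.0243.
Difference in means = 63.3 − 81.3 = -18.0000.
-18.0000 ± 4.0243 → (-22.0243, -13.9757).
The interval (-22.0243, -13.9757) does not contain 0, so the difference is significant.

significant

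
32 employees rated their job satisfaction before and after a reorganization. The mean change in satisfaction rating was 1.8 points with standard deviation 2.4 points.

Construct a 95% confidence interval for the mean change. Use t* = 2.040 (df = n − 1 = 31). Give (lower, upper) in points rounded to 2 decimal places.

Paired design: SE = s_d/√n = 2.4/√32 = 0.4243.
t* = 2.040; margin of error = 2.040 × 0.4243 = 0.8656.
1.8 ± 0.8656 → (0.93, 2.67).

(0.93, 2.67)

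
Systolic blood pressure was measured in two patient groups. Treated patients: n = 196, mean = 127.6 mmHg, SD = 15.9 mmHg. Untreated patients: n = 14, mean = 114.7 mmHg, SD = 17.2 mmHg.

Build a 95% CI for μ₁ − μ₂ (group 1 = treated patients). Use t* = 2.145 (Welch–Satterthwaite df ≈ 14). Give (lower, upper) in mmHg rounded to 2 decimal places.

(2.74, 23.06)

Per-group SEs: s₁/√n₁ = 15.9/√196 = 1.1357, s₂/√n₂ = 17.2/√14 = 4.5969.
Unpooled SE of the difference: √(1.28981449 + 21.13148961) = 4.7351.
Margin of error = t* · SE = 2.145 × 4.7351 = 10.1568.
x̄₁ − x̄₂ = 127.6 − 114.7 = 12.9000.
CI: 12.9000 ± 10.1568 = (2.74, 23.06).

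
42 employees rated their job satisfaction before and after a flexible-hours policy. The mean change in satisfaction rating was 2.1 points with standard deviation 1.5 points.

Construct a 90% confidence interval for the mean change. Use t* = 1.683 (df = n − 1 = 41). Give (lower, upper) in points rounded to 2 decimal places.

Paired design: SE = s_d/√n = 1.5/√42 = 0.2315.
t* = 1.683; margin of error = 1.683 × 0.2315 = 0.3896.
2.1 ± 0.3896 → (1.71, 2.49).

(1.71, 2.49)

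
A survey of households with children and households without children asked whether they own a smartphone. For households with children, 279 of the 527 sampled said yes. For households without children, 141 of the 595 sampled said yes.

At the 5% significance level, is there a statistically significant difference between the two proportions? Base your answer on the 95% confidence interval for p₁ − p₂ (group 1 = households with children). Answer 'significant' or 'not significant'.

significant

First, p̂₁ = 279/527 = 0.5294; p̂₂ = 141/595 = 0.2370.
The two standard errors are √(0.5294×0.4706/527) = 0.02174 and √(0.2370×0.7630/595) = 0.01743.
Because the samples are independent, SE_diff = √(0.02174² + 0.01743²) = 0.02786.
Using z* = 1.960 for 95%, ME = 1.960 × 0.02786 = 0.05461.
p̂₁ − p̂₂ = 0.2924; interval 0.2924 ± 0.05461 gives (0.23779, 0.34701).
The interval (0.23779, 0.34701) does not contain 0, so the difference is significant.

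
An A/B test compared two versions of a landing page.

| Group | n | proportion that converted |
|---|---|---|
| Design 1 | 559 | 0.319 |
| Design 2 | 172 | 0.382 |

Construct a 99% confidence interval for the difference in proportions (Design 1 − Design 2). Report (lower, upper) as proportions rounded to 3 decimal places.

Each SE is √(p̂(1−p̂)/n): √(0.3190·0.6810/559) = 0.01971 and √(0.3820·0.6180/172) = 0.03705.
SE(p̂₁ − p̂₂) = √(SE₁² + SE₂²) = √(0.0003884841 + 0.0013727025) = 0.04197, since the two samples are independent.
At 99% confidence z* = 2.576; margin = 2.576 × 0.04197 = 0.10811.
The difference is 0.3190 − 0.3820 = -0.0630, so the interval is -0.0630 ± 0.10811 = (-0.171, 0.045).

(-0.171, 0.045)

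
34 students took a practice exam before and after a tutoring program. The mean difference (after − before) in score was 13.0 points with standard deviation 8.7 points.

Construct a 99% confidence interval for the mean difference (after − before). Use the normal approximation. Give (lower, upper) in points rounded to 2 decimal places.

(9.16, 16.84)

Paired design: SE = s_d/√n = 8.7/√34 = 1.4920.
z* = 2.576; margin of error = 2.576 × 1.4920 = 3.8434.
13.0 ± 3.8434 → (9.16, 16.84).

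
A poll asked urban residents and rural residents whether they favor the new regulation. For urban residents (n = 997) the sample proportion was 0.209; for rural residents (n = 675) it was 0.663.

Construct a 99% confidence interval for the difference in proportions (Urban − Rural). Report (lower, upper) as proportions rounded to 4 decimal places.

(-0.5114, -0.3966)

The two standard errors are √(0.2090×0.7910/997) = 0.01288 and √(0.6630×0.3370/675) = 0.01819.
Because the samples are independent, SE_diff = √(0.01288² + 0.01819²) = 0.02229.
Using z* = 2.576 for 99%, ME = 2.576 × 0.02229 = 0.05742.
p̂₁ − p̂₂ = -0.4540; interval -0.4540 ± 0.05742 gives (-0.5114, -0.3966).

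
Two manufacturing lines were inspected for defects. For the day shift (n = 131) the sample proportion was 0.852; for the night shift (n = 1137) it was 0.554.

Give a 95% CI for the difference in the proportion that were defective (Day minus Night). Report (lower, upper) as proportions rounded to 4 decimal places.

(0.2307, 0.3653)

Each SE is √(p̂(1−p̂)/n): √(0.8520·0.1480/131) = 0.03103 and √(0.5540·0.4460/1137) = 0.01474.
SE(p̂₁ − p̂₂) = √(SE₁² + SE₂²) = √(0.0009628609 + 0.0002172676) = 0.03435, since the two samples are independent.
At 95% confidence z* = 1.960; margin = 1.960 × 0.03435 = 0.06733.
The difference is 0.8520 − 0.5540 = 0.2980, so the interval is 0.2980 ± 0.06733 = (0.2307, 0.3653).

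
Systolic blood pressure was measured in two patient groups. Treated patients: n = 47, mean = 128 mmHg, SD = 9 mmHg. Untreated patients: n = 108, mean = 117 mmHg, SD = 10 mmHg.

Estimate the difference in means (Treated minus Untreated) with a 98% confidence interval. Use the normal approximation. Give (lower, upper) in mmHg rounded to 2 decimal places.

Per-group SEs: s₁/√n₁ = 9/√47 = 1.3128, s₂/√n₂ = 10/√108 = 0.9623.
Unpooled SE of the difference: √(1.72344384 + 0.92602129) = 1.6277.
Margin of error = z* · SE = 2.326 × 1.6277 = 3.7860.
x̄₁ − x̄₂ = 128 − 117 = 11.0000.
CI: 11.0000 ± 3.7860 = (7.21, 14.79).

(7.21, 14.79)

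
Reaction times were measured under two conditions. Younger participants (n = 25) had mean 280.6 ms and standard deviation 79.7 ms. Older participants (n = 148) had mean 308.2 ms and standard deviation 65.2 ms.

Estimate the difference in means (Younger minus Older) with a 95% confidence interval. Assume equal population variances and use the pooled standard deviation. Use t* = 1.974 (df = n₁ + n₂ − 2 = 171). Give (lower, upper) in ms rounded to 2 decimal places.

Pooled variance s_p² = [24·79.7² + 147·65.2²] / (25+148−2) = 4545.9242, so s_p = 67.4235.
SE_diff = s_p·√(1/n₁ + 1/n₂) = 67.4235·√(1/25 + 1/148) = 14.5792.
t* = 1.974; margin = 1.974 × 14.5792 = 28.7793.
Difference = 280.6 − 308.2 = -27.6000.
-27.6000 ± 28.7793 → (-56.38, 1.18).

(-56.38, 1.18)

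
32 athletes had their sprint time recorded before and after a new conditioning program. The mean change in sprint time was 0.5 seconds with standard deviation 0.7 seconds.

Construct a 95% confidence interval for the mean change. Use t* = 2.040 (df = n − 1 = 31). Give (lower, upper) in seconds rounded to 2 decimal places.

(0.25, 0.75)

Paired design: SE = s_d/√n = 0.7/√32 = 0.1237.
t* = 2.040; margin of error = 2.040 × 0.1237 = 0.2523.
0.5 ± 0.2523 → (0.25, 0.75).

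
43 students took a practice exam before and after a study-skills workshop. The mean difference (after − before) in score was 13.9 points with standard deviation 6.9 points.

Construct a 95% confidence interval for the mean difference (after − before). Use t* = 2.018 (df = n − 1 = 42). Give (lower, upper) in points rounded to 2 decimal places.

This is a matched-pairs design, so SE = s_d/√n = 6.9/√43 = 1.0522.
Margin = 2.018 × 1.0522 = 2.1233; the interval is 13.9 ± 2.1233 = (11.78, 16.02).

(11.78, 16.02)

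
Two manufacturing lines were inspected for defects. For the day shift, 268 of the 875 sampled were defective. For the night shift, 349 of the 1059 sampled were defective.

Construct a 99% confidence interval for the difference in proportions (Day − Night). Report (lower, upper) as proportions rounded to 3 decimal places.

p̂₁ = 268/875 = 0.3063 and p̂₂ = 349/1059 = 0.3296.
SE₁ = √(p̂₁(1−p̂₁)/n₁) = √(0.3063·0.6937/875) = 0.01558; SE₂ = √(0.3296·0.6704/1059) = 0.01444.
Independent samples: SE of the difference = √(SE₁² + SE₂²) = √(0.0002427364 + 0.0002085136) = 0.02124.
z* for 99% confidence is 2.576, so the margin of error is 2.576 × 0.02124 = 0.05471.
Point estimate p̂₁ − p̂₂ = 0.3063 − 0.3296 = -0.0233.
-0.0233 ± 0.05471 → (-0.078, 0.031).

(-0.078, 0.031)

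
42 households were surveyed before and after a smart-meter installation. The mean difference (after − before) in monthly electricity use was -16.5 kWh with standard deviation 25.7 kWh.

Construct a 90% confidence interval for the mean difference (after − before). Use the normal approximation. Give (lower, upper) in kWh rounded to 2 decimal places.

(-23.02, -9.98)

Paired design: SE = s_d/√n = 25.7/√42 = 3.9656.
z* = 1.645; margin of error = 1.645 × 3.9656 = 6.5234.
-16.5 ± 6.5234 → (-23.02, -9.98).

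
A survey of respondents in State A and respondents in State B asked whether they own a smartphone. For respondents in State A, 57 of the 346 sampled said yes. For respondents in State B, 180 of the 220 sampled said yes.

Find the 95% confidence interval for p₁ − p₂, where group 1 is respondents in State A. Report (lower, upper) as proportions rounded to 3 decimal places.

p̂₁ = 57/346 = 0.1647 and p̂₂ = 180/220 = 0.8182.
SE₁ = √(p̂₁(1−p̂₁)/n₁) = √(0.1647·0.8353/346) = 0.01994; SE₂ = √(0.8182·0.1818/220) = 0.02600.
Independent samples: SE of the difference = √(SE₁² + SE₂²) = √(0.0003976036 + 0.000676) = 0.03277.
z* for 95% confidence is 1.960, so the margin of error is 1.960 × 0.03277 = 0.06423.
Point estimate p̂₁ − p̂₂ = 0.1647 − 0.8182 = -0.6535.
-0.6535 ± 0.06423 → (-0.718, -0.589).

(-0.718, -0.589)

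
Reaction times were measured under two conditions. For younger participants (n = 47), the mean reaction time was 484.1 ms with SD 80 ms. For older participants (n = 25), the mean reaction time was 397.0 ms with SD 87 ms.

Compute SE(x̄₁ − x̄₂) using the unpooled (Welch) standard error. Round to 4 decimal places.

20.9507

Standard errors of each mean: 80/√47 = 11.6692 and 87/√25 = 17.4000.
SE(x̄₁ − x̄₂) = √(11.6692² + 17.4000²) = 20.9507 for independent samples with unequal variances.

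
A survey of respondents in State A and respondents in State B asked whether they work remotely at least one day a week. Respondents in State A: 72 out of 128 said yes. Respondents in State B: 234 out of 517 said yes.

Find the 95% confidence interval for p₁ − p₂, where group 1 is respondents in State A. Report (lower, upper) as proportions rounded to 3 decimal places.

p̂₁ = 72/128 = 0.5625 and p̂₂ = 234/517 = 0.4526.
SE₁ = √(p̂₁(1−p̂₁)/n₁) = √(0.5625·0.4375/128) = 0.04385; SE₂ = √(0.4526·0.5474/517) = 0.02189.
Independent samples: SE of the difference = √(SE₁² + SE₂²) = √(0.0019228225 + 0.0004791721) = 0.04901.
z* for 95% confidence is 1.960, so the margin of error is 1.960 × 0.04901 = 0.09606.
Point estimate p̂₁ − p̂₂ = 0.5625 − 0.4526 = 0.1099.
0.1099 ± 0.09606 → (0.014, 0.206).

(0.014, 0.206)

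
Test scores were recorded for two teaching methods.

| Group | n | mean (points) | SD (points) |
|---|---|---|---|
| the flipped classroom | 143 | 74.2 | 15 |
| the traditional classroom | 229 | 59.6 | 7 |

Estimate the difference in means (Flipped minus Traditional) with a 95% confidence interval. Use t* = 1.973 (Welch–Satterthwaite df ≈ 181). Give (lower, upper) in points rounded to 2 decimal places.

(11.96, 17.24)

Standard errors of each mean: 15/√143 = 1.2544 and 7/√229 = 0.4626.
SE(x̄₁ − x̄₂) = √(1.2544² + 0.4626²) = 1.3370 for independent samples with unequal variances.
With t* = 1.973, the margin is 1.973 × 1.3370 = 2.6379.
x̄₁ − x̄₂ = 74.2 − 59.6 = 14.6000; the interval is 14.6000 ± 2.6379 = (11.96, 17.24).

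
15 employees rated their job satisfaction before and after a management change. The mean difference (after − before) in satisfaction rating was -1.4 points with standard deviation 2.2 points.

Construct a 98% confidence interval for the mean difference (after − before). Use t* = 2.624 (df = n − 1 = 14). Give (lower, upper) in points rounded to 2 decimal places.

Paired design: SE = s_d/√n = 2.2/√15 = 0.5680.
t* = 2.624; margin of error = 2.624 × 0.5680 = 1.4904.
-1.4 ± 1.4904 → (-2.89, 0.09).

(-2.89, 0.09)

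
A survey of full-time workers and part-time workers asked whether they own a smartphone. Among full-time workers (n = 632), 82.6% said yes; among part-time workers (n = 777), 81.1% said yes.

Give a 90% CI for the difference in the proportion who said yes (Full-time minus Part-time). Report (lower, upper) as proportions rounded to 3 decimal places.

The two standard errors are √(0.8260×0.1740/632) = 0.01508 and √(0.8110×0.1890/777) = 0.01405.
Because the samples are independent, SE_diff = √(0.01508² + 0.01405²) = 0.02061.
Using z* = 1.645 for 90%, ME = 1.645 × 0.02061 = 0.03390.
p̂₁ − p̂₂ = 0.0150; interval 0.0150 ± 0.03390 gives (-0.019, 0.049).

(-0.019, 0.049)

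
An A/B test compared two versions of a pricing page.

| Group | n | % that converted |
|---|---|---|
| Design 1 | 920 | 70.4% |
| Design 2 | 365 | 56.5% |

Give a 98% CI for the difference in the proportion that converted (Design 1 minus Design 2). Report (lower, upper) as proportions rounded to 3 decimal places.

SE₁ = √(p̂₁(1−p̂₁)/n₁) = √(0.7040·0.2960/920) = 0.01505; SE₂ = √(0.5650·0.4350/365) = 0.02595.
Independent samples: SE of the difference = √(SE₁² + SE₂²) = √(0.0002265025 + 0.0006734025) = 0.03000.
z* for 98% confidence is 2.326, so the margin of error is 2.326 × 0.03000 = 0.06978.
Point estimate p̂₁ − p̂₂ = 0.7040 − 0.5650 = 0.1390.
0.1390 ± 0.06978 → (0.069, 0.209).

(0.069, 0.209)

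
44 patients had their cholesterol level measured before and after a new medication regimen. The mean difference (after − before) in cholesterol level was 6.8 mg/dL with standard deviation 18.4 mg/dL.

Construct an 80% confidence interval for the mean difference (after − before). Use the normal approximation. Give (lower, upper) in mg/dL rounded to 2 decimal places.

This is a matched-pairs design, so SE = s_d/√n = 18.4/√44 = 2.7739.
Margin = 1.282 × 2.7739 = 3.5561; the interval is 6.8 ± 3.5561 = (3.24, 10.36).

(3.24, 10.36)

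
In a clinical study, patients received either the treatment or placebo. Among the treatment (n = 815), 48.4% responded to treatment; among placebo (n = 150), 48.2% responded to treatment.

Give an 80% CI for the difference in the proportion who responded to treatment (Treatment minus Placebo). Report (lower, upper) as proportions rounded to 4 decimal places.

(-0.0549, 0.0589)

The two standard errors are √(0.4840×0.5160/815) = 0.01751 and √(0.4820×0.5180/150) = 0.04080.
Because the samples are independent, SE_diff = √(0.01751² + 0.04080²) = 0.04440.
Using z* = 1.282 for 80%, ME = 1.282 × 0.04440 = 0.05692.
p̂₁ − p̂₂ = 0.0020; interval 0.0020 ± 0.05692 gives (-0.0549, 0.0589).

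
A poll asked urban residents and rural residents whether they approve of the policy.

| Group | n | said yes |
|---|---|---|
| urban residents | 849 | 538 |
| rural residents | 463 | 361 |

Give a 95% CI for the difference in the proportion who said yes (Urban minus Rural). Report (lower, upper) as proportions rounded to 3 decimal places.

(-0.196, -0.096)

Sample proportions: 538/849 = 0.6337, 361/463 = 0.7797.
Each SE is √(p̂(1−p̂)/n): √(0.6337·0.3663/849) = 0.01654 and √(0.7797·0.2203/463) = 0.01926.
SE(p̂₁ − p̂₂) = √(SE₁² + SE₂²) = √(0.0002735716 + 0.0003709476) = 0.02539, since the two samples are independent.
At 95% confidence z* = 1.960; margin = 1.960 × 0.02539 = 0.04976.
The difference is 0.6337 − 0.7797 = -0.1460, so the interval is -0.1460 ± 0.04976 = (-0.196, -0.096).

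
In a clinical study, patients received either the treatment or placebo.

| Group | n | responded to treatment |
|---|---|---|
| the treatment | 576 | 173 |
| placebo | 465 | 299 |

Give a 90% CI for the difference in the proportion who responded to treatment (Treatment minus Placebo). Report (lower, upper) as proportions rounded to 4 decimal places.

(-0.3909, -0.2945)

Sample proportions: 173/576 = 0.3003, 299/465 = 0.6430.
Each SE is √(p̂(1−p̂)/n): √(0.3003·0.6997/576) = 0.01910 and √(0.6430·0.3570/465) = 0.02222.
SE(p̂₁ − p̂₂) = √(SE₁² + SE₂²) = √(0.00036481 + 0.0004937284) = 0.02930, since the two samples are independent.
At 90% confidence z* = 1.645; margin = 1.645 × 0.02930 = 0.04820.
The difference is 0.3003 − 0.6430 = -0.3427, so the interval is -0.3427 ± 0.04820 = (-0.3909, -0.2945).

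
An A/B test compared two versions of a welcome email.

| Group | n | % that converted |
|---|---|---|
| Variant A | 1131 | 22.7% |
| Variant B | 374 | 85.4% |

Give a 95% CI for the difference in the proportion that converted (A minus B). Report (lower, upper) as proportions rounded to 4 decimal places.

(-0.6703, -0.5837)

SE₁ = √(p̂₁(1−p̂₁)/n₁) = √(0.2270·0.7730/1131) = 0.01246; SE₂ = √(0.8540·0.1460/374) = 0.01826.
Independent samples: SE of the difference = √(SE₁² + SE₂²) = √(0.0001552516 + 0.0003334276) = 0.02211.
z* for 95% confidence is 1.960, so the margin of error is 1.960 × 0.02211 = 0.04334.
Point estimate p̂₁ − p̂₂ = 0.2270 − 0.8540 = -0.6270.
-0.6270 ± 0.04334 → (-0.6703, -0.5837).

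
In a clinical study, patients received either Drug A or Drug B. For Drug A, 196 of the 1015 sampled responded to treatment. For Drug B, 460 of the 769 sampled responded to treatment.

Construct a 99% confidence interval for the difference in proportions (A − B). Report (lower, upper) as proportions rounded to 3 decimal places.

p̂₁ = 196/1015 = 0.1931 and p̂₂ = 460/769 = 0.5982.
SE₁ = √(p̂₁(1−p̂₁)/n₁) = √(0.1931·0.8069/1015) = 0.01239; SE₂ = √(0.5982·0.4018/769) = 0.01768.
Independent samples: SE of the difference = √(SE₁² + SE₂²) = √(0.0001535121 + 0.0003125824) = 0.02159.
z* for 99% confidence is 2.576, so the margin of error is 2.576 × 0.02159 = 0.05562.
Point estimate p̂₁ − p̂₂ = 0.1931 − 0.5982 = -0.4051.
-0.4051 ± 0.05562 → (-0.461, -0.349).

(-0.461, -0.349)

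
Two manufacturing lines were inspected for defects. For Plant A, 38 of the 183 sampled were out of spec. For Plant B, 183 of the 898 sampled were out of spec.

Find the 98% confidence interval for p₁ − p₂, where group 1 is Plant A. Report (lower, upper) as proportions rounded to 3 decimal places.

Sample proportions: 38/183 = 0.2077, 183/898 = 0.2038.
Each SE is √(p̂(1−p̂)/n): √(0.2077·0.7923/183) = 0.02999 and √(0.2038·0.7962/898) = 0.01344.
SE(p̂₁ − p̂₂) = √(SE₁² + SE₂²) = √(0.0008994001 + 0.0001806336) = 0.03286, since the two samples are independent.
At 98% confidence z* = 2.326; margin = 2.326 × 0.03286 = 0.07643.
The difference is 0.2077 − 0.2038 = 0.0039, so the interval is 0.0039 ± 0.07643 = (-0.073, 0.080).

(-0.073, 0.080)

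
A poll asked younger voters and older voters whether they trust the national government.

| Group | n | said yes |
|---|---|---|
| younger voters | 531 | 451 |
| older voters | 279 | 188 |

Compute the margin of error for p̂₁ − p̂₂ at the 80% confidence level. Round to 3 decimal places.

Sample proportions: 451/531 = 0.8493, 188/279 = 0.6738.
Each SE is √(p̂(1−p̂)/n): √(0.8493·0.1507/531) = 0.01553 and √(0.6738·0.3262/279) = 0.02807.
SE(p̂₁ − p̂₂) = √(SE₁² + SE₂²) = √(0.0002411809 + 0.0007879249) = 0.03208, since the two samples are independent.
At 80% confidence z* = 1.282; margin = 1.282 × 0.03208 = 0.04113.

0.041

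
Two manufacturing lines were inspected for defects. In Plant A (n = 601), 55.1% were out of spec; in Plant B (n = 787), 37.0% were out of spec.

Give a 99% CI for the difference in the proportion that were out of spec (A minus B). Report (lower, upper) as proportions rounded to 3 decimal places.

The two standard errors are √(0.5510×0.4490/601) = 0.02029 and √(0.3700×0.6300/787) = 0.01721.
Because the samples are independent, SE_diff = √(0.02029² + 0.01721²) = 0.02661.
Using z* = 2.576 for 99%, ME = 2.576 × 0.02661 = 0.06855.
p̂₁ − p̂₂ = 0.1810; interval 0.1810 ± 0.06855 gives (0.112, 0.250).

(0.112, 0.250)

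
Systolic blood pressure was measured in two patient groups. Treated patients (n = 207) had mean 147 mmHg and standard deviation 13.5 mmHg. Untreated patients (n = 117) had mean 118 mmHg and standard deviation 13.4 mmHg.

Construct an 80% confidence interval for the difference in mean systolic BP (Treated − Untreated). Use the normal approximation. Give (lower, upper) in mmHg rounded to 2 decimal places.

Standard errors of each mean: 13.5/√207 = 0.9383 and 13.4/√117 = 1.2388.
SE(x̄₁ − x̄₂) = √(0.9383² + 1.2388²) = 1.5540 for independent samples with unequal variances.
With z* = 1.282, the margin is 1.282 × 1.5540 = 1.9922.
x̄₁ − x̄₂ = 147 − 118 = 29.0000; the interval is 29.0000 ± 1.9922 = (27.01, 30.99).

(27.01, 30.99)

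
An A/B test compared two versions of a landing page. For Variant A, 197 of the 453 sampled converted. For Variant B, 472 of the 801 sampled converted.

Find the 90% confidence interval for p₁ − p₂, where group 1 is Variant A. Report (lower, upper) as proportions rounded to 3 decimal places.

(-0.202, -0.107)

p̂₁ = 197/453 = 0.4349 and p̂₂ = 472/801 = 0.5893.
SE₁ = √(p̂₁(1−p̂₁)/n₁) = √(0.4349·0.5651/453) = 0.02329; SE₂ = √(0.5893·0.4107/801) = 0.01738.
Independent samples: SE of the difference = √(SE₁² + SE₂²) = √(0.0005424241 + 0.0003020644) = 0.02906.
z* for 90% confidence is 1.645, so the margin of error is 1.645 × 0.02906 = 0.04780.
Point estimate p̂₁ − p̂₂ = 0.4349 − 0.5893 = -0.1544.
-0.1544 ± 0.04780 → (-0.202, -0.107).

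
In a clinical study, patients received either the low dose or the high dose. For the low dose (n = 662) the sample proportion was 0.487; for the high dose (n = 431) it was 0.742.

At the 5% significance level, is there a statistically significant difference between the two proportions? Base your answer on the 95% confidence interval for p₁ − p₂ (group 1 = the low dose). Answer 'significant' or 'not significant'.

significant

SE₁ = √(p̂₁(1−p̂₁)/n₁) = √(0.4870·0.5130/662) = 0.01943; SE₂ = √(0.7420·0.2580/431) = 0.02108.
Independent samples: SE of the difference = √(SE₁² + SE₂²) = √(0.0003775249 + 0.0004443664) = 0.02867.
z* for 95% confidence is 1.960, so the margin of error is 1.960 × 0.02867 = 0.05619.
Point estimate p̂₁ − p̂₂ = 0.4870 − 0.7420 = -0.2550.
-0.2550 ± 0.05619 → (-0.31119, -0.19881).
The interval (-0.31119, -0.19881) does not contain 0, so the difference is significant.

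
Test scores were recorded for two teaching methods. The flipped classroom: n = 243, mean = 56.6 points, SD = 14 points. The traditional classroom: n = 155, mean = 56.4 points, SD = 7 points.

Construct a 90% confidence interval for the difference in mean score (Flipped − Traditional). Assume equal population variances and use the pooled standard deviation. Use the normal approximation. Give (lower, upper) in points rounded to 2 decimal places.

Pooled variance s_p² = [242·14² + 154·7²] / (243+155−2) = 138.8333, so s_p = 11.7828.
SE_diff = s_p·√(1/n₁ + 1/n₂) = 11.7828·√(1/243 + 1/155) = 1.2112.
z* = 1.645; margin = 1.645 × 1.2112 = 1.9924.
Difference = 56.6 − 56.4 = 0.2000.
0.2000 ± 1.9924 → (-1.79, 2.19).

(-1.79, 2.19)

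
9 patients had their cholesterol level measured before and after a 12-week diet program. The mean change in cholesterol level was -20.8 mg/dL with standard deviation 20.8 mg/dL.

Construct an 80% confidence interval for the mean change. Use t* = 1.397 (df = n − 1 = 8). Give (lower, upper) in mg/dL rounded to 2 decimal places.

(-30.49, -11.11)

This is a matched-pairs design, so SE = s_d/√n = 20.8/√9 = 6.9333.
Margin = 1.397 × 6.9333 = 9.6858; the interval is -20.8 ± 9.6858 = (-30.49, -11.11).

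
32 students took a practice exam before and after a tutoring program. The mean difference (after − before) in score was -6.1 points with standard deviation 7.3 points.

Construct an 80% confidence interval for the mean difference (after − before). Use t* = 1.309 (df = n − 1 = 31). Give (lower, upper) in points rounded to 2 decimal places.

(-7.79, -4.41)

Paired design: SE = s_d/√n = 7.3/√32 = 1.2905.
t* = 1.309; margin of error = 1.309 × 1.2905 = 1.6893.
-6.1 ± 1.6893 → (-7.79, -4.41).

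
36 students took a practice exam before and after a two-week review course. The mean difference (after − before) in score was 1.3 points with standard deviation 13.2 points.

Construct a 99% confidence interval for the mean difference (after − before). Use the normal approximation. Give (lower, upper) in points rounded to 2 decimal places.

This is a matched-pairs design, so SE = s_d/√n = 13.2/√36 = 2.2000.
Margin = 2.576 × 2.2000 = 5.6672; the interval is 1.3 ± 5.6672 = (-4.37, 6.97).

(-4.37, 6.97)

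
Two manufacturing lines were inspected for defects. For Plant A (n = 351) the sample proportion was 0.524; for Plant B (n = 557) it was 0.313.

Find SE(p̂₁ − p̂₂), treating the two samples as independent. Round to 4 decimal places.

0.0331

SE₁ = √(p̂₁(1−p̂₁)/n₁) = √(0.5240·0.4760/351) = 0.02666; SE₂ = √(0.3130·0.6870/557) = 0.01965.
Independent samples: SE of the difference = √(SE₁² + SE₂²) = √(0.0007107556 + 0.0003861225) = 0.03312.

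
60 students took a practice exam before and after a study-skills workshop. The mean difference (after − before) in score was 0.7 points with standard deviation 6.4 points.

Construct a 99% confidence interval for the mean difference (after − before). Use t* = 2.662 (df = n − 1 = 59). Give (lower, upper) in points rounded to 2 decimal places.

(-1.50, 2.90)

This is a matched-pairs design, so SE = s_d/√n = 6.4/√60 = 0.8262.
Margin = 2.662 × 0.8262 = 2.1993; the interval is 0.7 ± 2.1993 = (-1.50, 2.90).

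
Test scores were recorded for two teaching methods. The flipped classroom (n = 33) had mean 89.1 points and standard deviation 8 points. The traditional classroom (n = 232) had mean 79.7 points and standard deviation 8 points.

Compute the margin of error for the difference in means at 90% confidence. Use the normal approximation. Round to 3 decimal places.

Per-group SEs: s₁/√n₁ = 8/√33 = 1.3926, s₂/√n₂ = 8/√232 = 0.5252.
Unpooled SE of the difference: √(1.93933476 + 0.27583504) = 1.4883.
Margin of error = z* · SE = 1.645 × 1.4883 = 2.4483.

2.448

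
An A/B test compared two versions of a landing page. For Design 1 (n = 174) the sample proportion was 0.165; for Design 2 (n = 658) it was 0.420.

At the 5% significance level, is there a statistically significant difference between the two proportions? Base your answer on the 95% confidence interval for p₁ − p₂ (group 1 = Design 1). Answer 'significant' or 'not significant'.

SE₁ = √(p̂₁(1−p̂₁)/n₁) = √(0.1650·0.8350/174) = 0.02814; SE₂ = √(0.4200·0.5800/658) = 0.01924.
Independent samples: SE of the difference = √(SE₁² + SE₂²) = √(0.0007918596 + 0.0003701776) = 0.03409.
z* for 95% confidence is 1.960, so the margin of error is 1.960 × 0.03409 = 0.06682.
Point estimate p̂₁ − p̂₂ = 0.1650 − 0.4200 = -0.2550.
-0.2550 ± 0.06682 → (-0.32182, -0.18818).
The interval (-0.32182, -0.18818) does not contain 0, so the difference is significant.

significant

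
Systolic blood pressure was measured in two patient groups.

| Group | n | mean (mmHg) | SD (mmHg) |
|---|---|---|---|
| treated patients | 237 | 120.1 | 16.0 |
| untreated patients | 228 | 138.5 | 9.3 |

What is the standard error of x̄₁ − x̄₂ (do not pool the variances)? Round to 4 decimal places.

1.2081

Per-group SEs: s₁/√n₁ = 16.0/√237 = 1.0393, s₂/√n₂ = 9.3/√228 = 0.6159.
Unpooled SE of the difference: √(1.08014449 + 0.37933281) = 1.2081.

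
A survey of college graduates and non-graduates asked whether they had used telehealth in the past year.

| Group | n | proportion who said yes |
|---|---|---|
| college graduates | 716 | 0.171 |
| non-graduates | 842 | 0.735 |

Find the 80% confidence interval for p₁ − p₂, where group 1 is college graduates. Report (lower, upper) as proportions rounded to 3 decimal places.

The two standard errors are √(0.1710×0.8290/716) = 0.01407 and √(0.7350×0.2650/842) = 0.01521.
Because the samples are independent, SE_diff = √(0.01407² + 0.01521²) = 0.02072.
Using z* = 1.282 for 80%, ME = 1.282 × 0.02072 = 0.02656.
p̂₁ − p̂₂ = -0.5640; interval -0.5640 ± 0.02656 gives (-0.591, -0.537).

(-0.591, -0.537)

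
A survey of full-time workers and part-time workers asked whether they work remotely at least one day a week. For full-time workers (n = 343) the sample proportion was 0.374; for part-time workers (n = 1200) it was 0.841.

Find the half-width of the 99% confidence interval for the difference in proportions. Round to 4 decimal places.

SE₁ = √(p̂₁(1−p̂₁)/n₁) = √(0.3740·0.6260/343) = 0.02613; SE₂ = √(0.8410·0.1590/1200) = 0.01056.
Independent samples: SE of the difference = √(SE₁² + SE₂²) = √(0.0006827769 + 0.0001115136) = 0.02818.
z* for 99% confidence is 2.576, so the margin of error is 2.576 × 0.02818 = 0.07259.

0.0726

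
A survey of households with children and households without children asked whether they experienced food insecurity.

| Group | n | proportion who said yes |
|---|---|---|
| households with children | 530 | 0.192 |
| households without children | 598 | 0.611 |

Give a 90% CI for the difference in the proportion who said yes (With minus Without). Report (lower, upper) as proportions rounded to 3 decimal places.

The two standard errors are √(0.1920×0.8080/530) = 0.01711 and √(0.6110×0.3890/598) = 0.01994.
Because the samples are independent, SE_diff = √(0.01711² + 0.01994²) = 0.02627.
Using z* = 1.645 for 90%, ME = 1.645 × 0.02627 = 0.04321.
p̂₁ − p̂₂ = -0.4190; interval -0.4190 ± 0.04321 gives (-0.462, -0.376).

(-0.462, -0.376)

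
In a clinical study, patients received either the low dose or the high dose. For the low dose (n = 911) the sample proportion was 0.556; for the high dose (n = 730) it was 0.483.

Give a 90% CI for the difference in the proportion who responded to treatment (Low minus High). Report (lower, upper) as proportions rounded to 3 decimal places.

(0.032, 0.114)

The two standard errors are √(0.5560×0.4440/911) = 0.01646 and √(0.4830×0.5170/730) = 0.01850.
Because the samples are independent, SE_diff = √(0.01646² + 0.01850²) = 0.02476.
Using z* = 1.645 for 90%, ME = 1.645 × 0.02476 = 0.04073.
p̂₁ − p̂₂ = 0.0730; interval 0.0730 ± 0.04073 gives (0.032, 0.114).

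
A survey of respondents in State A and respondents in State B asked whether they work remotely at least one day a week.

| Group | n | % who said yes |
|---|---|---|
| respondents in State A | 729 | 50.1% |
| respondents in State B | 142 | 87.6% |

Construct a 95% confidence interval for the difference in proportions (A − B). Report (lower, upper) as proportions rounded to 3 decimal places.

(-0.440, -0.310)

The two standard errors are √(0.5010×0.4990/729) = 0.01852 and √(0.8760×0.1240/142) = 0.02766.
Because the samples are independent, SE_diff = √(0.01852² + 0.02766²) = 0.03329.
Using z* = 1.960 for 95%, ME = 1.960 × 0.03329 = 0.06525.
p̂₁ − p̂₂ = -0.3750; interval -0.3750 ± 0.06525 gives (-0.440, -0.310).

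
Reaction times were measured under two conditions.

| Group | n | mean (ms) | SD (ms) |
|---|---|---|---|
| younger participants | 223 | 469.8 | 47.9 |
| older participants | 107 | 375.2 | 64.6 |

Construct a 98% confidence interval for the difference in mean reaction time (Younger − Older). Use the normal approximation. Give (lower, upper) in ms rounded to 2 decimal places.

Per-group SEs: s₁/√n₁ = 47.9/√223 = 3.2076, s₂/√n₂ = 64.6/√107 = 6.2451.
Unpooled SE of the difference: √(10.28869776 + 39.00127401) = 7.0207.
Margin of error = z* · SE = 2.326 × 7.0207 = 16.3301.
x̄₁ − x̄₂ = 469.8 − 375.2 = 94.6000.
CI: 94.6000 ± 16.3301 = (78.27, 110.93).

(78.27, 110.93)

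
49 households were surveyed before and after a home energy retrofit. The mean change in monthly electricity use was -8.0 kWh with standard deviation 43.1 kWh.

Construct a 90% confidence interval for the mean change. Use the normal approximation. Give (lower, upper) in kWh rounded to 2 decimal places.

(-18.13, 2.13)

Paired design: SE = s_d/√n = 43.1/√49 = 6.1571.
z* = 1.645; margin of error = 1.645 × 6.1571 = 10.1284.
-8.0 ± 10.1284 → (-18.13, 2.13).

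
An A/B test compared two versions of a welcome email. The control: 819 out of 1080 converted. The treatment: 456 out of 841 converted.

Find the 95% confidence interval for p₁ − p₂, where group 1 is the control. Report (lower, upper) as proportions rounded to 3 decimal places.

p̂₁ = 819/1080 = 0.7583 and p̂₂ = 456/841 = 0.5422.
SE₁ = √(p̂₁(1−p̂₁)/n₁) = √(0.7583·0.2417/1080) = 0.01303; SE₂ = √(0.5422·0.4578/841) = 0.01718.
Independent samples: SE of the difference = √(SE₁² + SE₂²) = √(0.0001697809 + 0.0002951524) = 0.02156.
z* for 95% confidence is 1.960, so the margin of error is 1.960 × 0.02156 = 0.04226.
Point estimate p̂₁ − p̂₂ = 0.7583 − 0.5422 = 0.2161.
0.2161 ± 0.04226 → (0.174, 0.258).

(0.174, 0.258)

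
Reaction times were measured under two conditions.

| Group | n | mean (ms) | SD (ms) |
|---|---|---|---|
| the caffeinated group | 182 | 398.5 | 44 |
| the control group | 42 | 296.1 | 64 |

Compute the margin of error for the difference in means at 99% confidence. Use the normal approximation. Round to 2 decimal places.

Per-group SEs: s₁/√n₁ = 44/√182 = 3.2615, s₂/√n₂ = 64/√42 = 9.8754.
Unpooled SE of the difference: √(10.63738225 + 97.52352516) = 10.4000.
Margin of error = z* · SE = 2.576 × 10.4000 = 26.7904.

26.79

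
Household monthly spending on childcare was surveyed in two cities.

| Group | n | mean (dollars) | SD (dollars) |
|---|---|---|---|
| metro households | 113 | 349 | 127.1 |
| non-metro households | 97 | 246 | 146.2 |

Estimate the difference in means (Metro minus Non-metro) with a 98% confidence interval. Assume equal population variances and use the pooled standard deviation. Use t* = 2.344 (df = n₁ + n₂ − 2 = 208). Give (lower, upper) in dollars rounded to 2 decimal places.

Pooled variance s_p² = [112·127.1² + 96·146.2²] / (113+97−2) = 18563.6546, so s_p = 136.2485.
SE_diff = s_p·√(1/n₁ + 1/n₂) = 136.2485·√(1/113 + 1/97) = 18.8589.
t* = 2.344; margin = 2.344 × 18.8589 = 44.2053.
Difference = 349 − 246 = 103.0000.
103.0000 ± 44.2053 → (58.79, 147.21).

(58.79, 147.21)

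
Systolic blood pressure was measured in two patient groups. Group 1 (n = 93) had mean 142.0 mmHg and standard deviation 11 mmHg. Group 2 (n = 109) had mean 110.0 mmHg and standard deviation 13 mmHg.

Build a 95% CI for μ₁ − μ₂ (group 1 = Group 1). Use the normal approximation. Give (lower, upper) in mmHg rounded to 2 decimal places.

(28.69, 35.31)

SE₁ = s₁/√n₁ = 11/√93 = 1.1406; SE₂ = 13/√109 = 1.2452.
Independent samples, unequal variances: SE_diff = √(SE₁² + SE₂²) = √(1.30096836 + 1.55052304) = 1.6886.
z* = 1.960, so margin of error = 1.960 × 1.6886 = 3.3097.
Difference in means = 142.0 − 110.0 = 32.0000.
32.0000 ± 3.3097 → (28.69, 35.31).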